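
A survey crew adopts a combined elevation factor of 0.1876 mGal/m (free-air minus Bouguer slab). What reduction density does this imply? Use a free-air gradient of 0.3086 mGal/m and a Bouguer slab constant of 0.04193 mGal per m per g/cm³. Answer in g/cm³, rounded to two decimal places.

2.89

0.1876 = 0.3086 − 0.04193 × ρ
ρ = (0.3086 − 0.1876) / 0.04193 = 2.89 g/cm³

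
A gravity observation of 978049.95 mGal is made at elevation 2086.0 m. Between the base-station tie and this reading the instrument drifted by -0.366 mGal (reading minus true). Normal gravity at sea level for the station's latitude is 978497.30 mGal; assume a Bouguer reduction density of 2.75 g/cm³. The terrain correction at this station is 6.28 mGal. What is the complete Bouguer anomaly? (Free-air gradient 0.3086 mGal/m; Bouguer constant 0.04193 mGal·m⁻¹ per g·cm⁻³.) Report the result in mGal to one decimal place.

-37.5

Drift-corrected reading = 978049.95 − (-0.366) = 978050.316 mGal
Free-air correction = 0.3086 × 2086.0 = 643.74 mGal
Free-air anomaly = 978050.316 − 978497.30 + (643.74) = 196.756 mGal
Bouguer slab correction = 0.04193 × 2.75 × 2086.0 = 240.53 mGal
Simple Bouguer anomaly = 196.756 − (240.53) = -43.774 mGal
Complete Bouguer anomaly = -43.774 + 6.28 = -37.494 mGal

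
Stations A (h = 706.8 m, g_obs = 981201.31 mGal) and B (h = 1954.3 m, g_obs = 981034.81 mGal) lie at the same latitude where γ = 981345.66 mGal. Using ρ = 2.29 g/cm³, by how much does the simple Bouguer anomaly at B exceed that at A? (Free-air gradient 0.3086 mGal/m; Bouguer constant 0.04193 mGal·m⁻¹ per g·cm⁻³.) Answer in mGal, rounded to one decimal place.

98.7

Δg_SB(A) = 981201.31 − 981345.66 + 0.3086×706.8 − 0.04193×2.29×706.8 = 5.90 mGal
Δg_SB(B) = 981034.81 − 981345.66 + 0.3086×1954.3 − 0.04193×2.29×1954.3 = 104.60 mGal
Difference = 104.60 − (5.90) = 98.70 mGal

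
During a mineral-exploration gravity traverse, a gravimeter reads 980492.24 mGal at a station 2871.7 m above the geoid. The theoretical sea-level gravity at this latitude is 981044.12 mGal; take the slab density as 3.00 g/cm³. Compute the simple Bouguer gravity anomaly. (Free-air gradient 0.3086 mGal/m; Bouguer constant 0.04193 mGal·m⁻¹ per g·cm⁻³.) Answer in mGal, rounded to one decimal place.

Free-air correction = 0.3086 × 2871.7 = 886.21 mGal
Free-air anomaly = 980492.24 − 981044.12 + (886.21) = 334.33 mGal
Bouguer slab correction = 0.04193 × 3.00 × 2871.7 = 361.23 mGal
Simple Bouguer anomaly = 334.33 − (361.23) = -26.90 mGal

-26.9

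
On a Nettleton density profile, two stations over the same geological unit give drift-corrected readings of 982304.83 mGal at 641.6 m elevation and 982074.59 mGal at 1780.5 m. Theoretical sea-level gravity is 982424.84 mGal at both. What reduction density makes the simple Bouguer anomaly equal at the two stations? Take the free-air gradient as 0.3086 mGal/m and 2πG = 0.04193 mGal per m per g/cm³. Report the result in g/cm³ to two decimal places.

Δg_obs = 982074.59 − 982304.83 = -230.24 mGal over Δh = 1780.5 − 641.6 = 1138.9 m
Equal Bouguer anomalies ⇒ Δg_obs + (0.3086 − 0.04193ρ)·Δh = 0
0.3086 − 0.04193ρ = −Δg_obs/Δh = 0.20216
ρ = (0.3086 − 0.20216) / 0.04193 = 2.54 g/cm³

2.54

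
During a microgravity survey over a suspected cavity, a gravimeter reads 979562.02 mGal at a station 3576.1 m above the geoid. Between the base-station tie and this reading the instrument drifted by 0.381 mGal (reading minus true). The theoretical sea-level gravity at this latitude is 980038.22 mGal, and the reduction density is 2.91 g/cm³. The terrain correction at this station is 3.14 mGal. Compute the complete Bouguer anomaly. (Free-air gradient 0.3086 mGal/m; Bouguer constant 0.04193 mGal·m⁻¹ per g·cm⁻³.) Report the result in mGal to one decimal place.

193.8

Drift-corrected reading = 979562.02 − (0.381) = 979561.639 mGal
Free-air correction = 0.3086 × 3576.1 = 1103.58 mGal
Free-air anomaly = 979561.639 − 980038.22 + (1103.58) = 626.999 mGal
Bouguer slab correction = 0.04193 × 2.91 × 3576.1 = 436.34 mGal
Simple Bouguer anomaly = 626.999 − (436.34) = 190.659 mGal
Complete Bouguer anomaly = 190.659 + 3.14 = 193.799 mGal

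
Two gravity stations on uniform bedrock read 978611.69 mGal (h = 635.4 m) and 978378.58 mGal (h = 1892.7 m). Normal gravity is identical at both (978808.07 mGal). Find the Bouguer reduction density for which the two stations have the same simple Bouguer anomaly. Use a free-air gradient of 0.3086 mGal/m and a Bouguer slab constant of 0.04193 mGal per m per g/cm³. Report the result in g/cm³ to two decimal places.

2.94

Δg_obs = 978378.58 − 978611.69 = -233.11 mGal over Δh = 1892.7 − 635.4 = 1257.3 m
Equal Bouguer anomalies ⇒ Δg_obs + (0.3086 − 0.04193ρ)·Δh = 0
0.3086 − 0.04193ρ = −Δg_obs/Δh = 0.18541
ρ = (0.3086 − 0.18541) / 0.04193 = 2.94 g/cm³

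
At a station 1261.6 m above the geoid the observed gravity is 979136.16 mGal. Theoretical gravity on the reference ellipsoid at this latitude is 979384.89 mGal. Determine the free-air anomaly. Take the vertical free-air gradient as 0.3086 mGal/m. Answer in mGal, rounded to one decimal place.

Free-air correction = 0.3086 × 1261.6 = 389.33 mGal
Free-air anomaly = 979136.16 − 979384.89 + (389.33) = 140.60 mGal

140.6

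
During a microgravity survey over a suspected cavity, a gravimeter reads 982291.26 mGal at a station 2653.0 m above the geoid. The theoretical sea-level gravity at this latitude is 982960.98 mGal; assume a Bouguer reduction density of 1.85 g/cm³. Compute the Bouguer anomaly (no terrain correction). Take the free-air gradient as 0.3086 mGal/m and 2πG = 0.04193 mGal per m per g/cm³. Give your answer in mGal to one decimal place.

-56.8

Free-air correction = 0.3086 × 2653.0 = 818.72 mGal
Free-air anomaly = 982291.26 − 982960.98 + (818.72) = 149.00 mGal
Bouguer slab correction = 0.04193 × 1.85 × 2653.0 = 205.79 mGal
Simple Bouguer anomaly = 149.00 − (205.79) = -56.79 mGal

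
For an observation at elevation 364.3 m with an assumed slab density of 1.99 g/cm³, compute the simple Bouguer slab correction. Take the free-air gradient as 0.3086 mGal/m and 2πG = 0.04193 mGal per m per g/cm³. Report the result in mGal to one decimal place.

30.4

Bouguer slab correction = 0.04193 × 1.99 × 364.3 = 30.4 mGal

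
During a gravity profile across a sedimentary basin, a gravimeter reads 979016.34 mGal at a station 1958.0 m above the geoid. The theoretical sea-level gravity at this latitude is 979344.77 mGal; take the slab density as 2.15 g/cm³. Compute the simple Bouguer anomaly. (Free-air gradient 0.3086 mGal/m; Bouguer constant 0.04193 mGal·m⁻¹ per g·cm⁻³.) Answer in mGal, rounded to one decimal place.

99.3

Free-air correction = 0.3086 × 1958.0 = 604.24 mGal
Free-air anomaly = 979016.34 − 979344.77 + (604.24) = 275.81 mGal
Bouguer slab correction = 0.04193 × 2.15 × 1958.0 = 176.51 mGal
Simple Bouguer anomaly = 275.81 − (176.51) = 99.30 mGal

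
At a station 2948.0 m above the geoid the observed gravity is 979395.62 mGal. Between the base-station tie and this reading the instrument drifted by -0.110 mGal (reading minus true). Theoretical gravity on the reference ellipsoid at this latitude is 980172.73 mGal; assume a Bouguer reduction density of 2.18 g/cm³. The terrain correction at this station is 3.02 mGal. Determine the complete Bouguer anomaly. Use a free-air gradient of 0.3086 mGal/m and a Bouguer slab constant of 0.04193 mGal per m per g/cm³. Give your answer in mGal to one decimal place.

-133.7

Drift-corrected reading = 979395.62 − (-0.110) = 979395.730 mGal
Free-air correction = 0.3086 × 2948.0 = 909.75 mGal
Free-air anomaly = 979395.730 − 980172.73 + (909.75) = 132.750 mGal
Bouguer slab correction = 0.04193 × 2.18 × 2948.0 = 269.47 mGal
Simple Bouguer anomaly = 132.750 − (269.47) = -136.720 mGal
Complete Bouguer anomaly = -136.720 + 3.02 = -133.700 mGal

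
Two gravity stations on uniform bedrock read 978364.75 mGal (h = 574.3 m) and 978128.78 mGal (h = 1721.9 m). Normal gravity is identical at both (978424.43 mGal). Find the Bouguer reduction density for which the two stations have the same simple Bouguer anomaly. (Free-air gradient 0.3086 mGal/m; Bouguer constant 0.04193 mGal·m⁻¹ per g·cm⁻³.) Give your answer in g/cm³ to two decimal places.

Δg_obs = 978128.78 − 978364.75 = -235.97 mGal over Δh = 1721.9 − 574.3 = 1147.6 m
Equal Bouguer anomalies ⇒ Δg_obs + (0.3086 − 0.04193ρ)·Δh = 0
0.3086 − 0.04193ρ = −Δg_obs/Δh = 0.20562
ρ = (0.3086 − 0.20562) / 0.04193 = 2.46 g/cm³

2.46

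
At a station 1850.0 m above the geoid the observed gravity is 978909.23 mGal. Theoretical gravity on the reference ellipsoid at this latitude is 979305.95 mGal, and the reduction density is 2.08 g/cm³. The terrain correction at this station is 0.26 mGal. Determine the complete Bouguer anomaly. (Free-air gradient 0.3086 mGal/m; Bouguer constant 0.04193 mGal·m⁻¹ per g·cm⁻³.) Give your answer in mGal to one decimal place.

Free-air correction = 0.3086 × 1850.0 = 570.91 mGal
Free-air anomaly = 978909.23 − 979305.95 + (570.91) = 174.19 mGal
Bouguer slab correction = 0.04193 × 2.08 × 1850.0 = 161.35 mGal
Simple Bouguer anomaly = 174.19 − (161.35) = 12.84 mGal
Complete Bouguer anomaly = 12.84 + 0.26 = 13.10 mGal

13.1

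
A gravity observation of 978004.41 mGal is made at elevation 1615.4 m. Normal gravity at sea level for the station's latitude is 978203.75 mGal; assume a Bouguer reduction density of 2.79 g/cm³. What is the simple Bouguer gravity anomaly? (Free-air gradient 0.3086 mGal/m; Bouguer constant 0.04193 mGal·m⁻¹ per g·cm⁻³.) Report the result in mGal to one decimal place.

110.2

Free-air correction = 0.3086 × 1615.4 = 498.51 mGal
Free-air anomaly = 978004.41 − 978203.75 + (498.51) = 299.17 mGal
Bouguer slab correction = 0.04193 × 2.79 × 1615.4 = 188.98 mGal
Simple Bouguer anomaly = 299.17 − (188.98) = 110.19 mGal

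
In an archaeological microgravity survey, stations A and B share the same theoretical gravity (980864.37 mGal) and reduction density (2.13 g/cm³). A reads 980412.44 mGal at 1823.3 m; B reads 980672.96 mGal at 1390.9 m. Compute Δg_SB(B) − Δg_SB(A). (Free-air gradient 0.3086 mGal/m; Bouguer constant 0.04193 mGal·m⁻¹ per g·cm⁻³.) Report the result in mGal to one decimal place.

165.7

Δg_SB(A) = 980412.44 − 980864.37 + 0.3086×1823.3 − 0.04193×2.13×1823.3 = -52.10 mGal
Δg_SB(B) = 980672.96 − 980864.37 + 0.3086×1390.9 − 0.04193×2.13×1390.9 = 113.60 mGal
Difference = 113.60 − (-52.10) = 165.70 mGal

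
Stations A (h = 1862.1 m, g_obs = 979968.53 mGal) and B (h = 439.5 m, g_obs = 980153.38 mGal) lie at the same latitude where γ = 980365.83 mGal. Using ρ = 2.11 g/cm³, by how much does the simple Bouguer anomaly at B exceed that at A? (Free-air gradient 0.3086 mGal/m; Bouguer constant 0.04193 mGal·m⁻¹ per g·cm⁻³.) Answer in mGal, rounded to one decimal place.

-128.3

Δg_SB(A) = 979968.53 − 980365.83 + 0.3086×1862.1 − 0.04193×2.11×1862.1 = 12.60 mGal
Δg_SB(B) = 980153.38 − 980365.83 + 0.3086×439.5 − 0.04193×2.11×439.5 = -115.70 mGal
Difference = -115.70 − (12.60) = -128.30 mGal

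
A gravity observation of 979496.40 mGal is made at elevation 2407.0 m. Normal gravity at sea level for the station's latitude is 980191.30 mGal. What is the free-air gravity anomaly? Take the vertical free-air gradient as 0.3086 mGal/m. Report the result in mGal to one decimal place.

Free-air correction = 0.3086 × 2407.0 = 742.80 mGal
Free-air anomaly = 979496.40 − 980191.30 + (742.80) = 47.90 mGal

47.9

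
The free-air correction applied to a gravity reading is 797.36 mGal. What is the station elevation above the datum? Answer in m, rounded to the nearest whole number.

h = 797.36 / 0.3086 = 2583.80 m

2584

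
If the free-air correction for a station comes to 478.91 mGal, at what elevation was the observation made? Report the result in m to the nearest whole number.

1552

h = 478.91 / 0.3086 = 1551.88 m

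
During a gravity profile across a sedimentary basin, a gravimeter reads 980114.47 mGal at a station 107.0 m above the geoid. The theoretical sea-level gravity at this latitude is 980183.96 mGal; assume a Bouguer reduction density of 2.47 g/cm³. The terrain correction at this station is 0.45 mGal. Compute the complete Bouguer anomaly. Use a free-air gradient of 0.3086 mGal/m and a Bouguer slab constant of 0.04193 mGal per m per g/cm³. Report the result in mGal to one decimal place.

Free-air correction = 0.3086 × 107.0 = 33.02 mGal
Free-air anomaly = 980114.47 − 980183.96 + (33.02) = -36.47 mGal
Bouguer slab correction = 0.04193 × 2.47 × 107.0 = 11.08 mGal
Simple Bouguer anomaly = -36.47 − (11.08) = -47.55 mGal
Complete Bouguer anomaly = -47.55 + 0.45 = -47.10 mGal

-47.1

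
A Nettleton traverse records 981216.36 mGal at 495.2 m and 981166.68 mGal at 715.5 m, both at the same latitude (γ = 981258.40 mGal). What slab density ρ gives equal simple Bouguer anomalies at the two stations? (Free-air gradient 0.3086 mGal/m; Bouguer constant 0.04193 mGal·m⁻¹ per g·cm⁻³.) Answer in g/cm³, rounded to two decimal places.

Δg_obs = 981166.68 − 981216.36 = -49.68 mGal over Δh = 715.5 − 495.2 = 220.3 m
Equal Bouguer anomalies ⇒ Δg_obs + (0.3086 − 0.04193ρ)·Δh = 0
0.3086 − 0.04193ρ = −Δg_obs/Δh = 0.22551
ρ = (0.3086 − 0.22551) / 0.04193 = 1.98 g/cm³

1.98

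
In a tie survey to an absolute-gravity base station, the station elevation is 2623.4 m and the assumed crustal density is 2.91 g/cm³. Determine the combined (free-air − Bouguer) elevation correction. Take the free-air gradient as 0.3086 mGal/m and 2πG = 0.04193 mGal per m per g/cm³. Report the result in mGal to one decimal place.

Combined gradient = 0.3086 − 0.04193 × 2.91 = 0.1865837 mGal/m
Combined elevation correction = 0.1865837 × 2623.4 = 489.5 mGal

489.5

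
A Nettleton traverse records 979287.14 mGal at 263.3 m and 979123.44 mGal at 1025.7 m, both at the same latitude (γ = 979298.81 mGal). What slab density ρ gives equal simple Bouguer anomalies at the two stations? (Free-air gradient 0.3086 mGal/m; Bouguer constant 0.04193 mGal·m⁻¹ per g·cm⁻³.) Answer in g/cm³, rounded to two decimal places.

2.24

Δg_obs = 979123.44 − 979287.14 = -163.70 mGal over Δh = 1025.7 − 263.3 = 762.4 m
Equal Bouguer anomalies ⇒ Δg_obs + (0.3086 − 0.04193ρ)·Δh = 0
0.3086 − 0.04193ρ = −Δg_obs/Δh = 0.21472
ρ = (0.3086 − 0.21472) / 0.04193 = 2.24 g/cm³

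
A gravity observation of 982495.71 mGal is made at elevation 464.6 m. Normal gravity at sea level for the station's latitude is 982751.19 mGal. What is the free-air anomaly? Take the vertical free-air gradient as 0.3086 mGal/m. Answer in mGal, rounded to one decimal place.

Free-air correction = 0.3086 × 464.6 = 143.38 mGal
Free-air anomaly = 982495.71 − 982751.19 + (143.38) = -112.10 mGal

-112.1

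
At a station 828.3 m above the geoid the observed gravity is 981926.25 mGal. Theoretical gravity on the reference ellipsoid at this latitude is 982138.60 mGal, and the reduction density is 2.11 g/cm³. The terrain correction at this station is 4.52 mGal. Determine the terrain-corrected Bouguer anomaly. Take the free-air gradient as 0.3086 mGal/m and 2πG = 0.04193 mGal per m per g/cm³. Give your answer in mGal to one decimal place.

Free-air correction = 0.3086 × 828.3 = 255.61 mGal
Free-air anomaly = 981926.25 − 982138.60 + (255.61) = 43.26 mGal
Bouguer slab correction = 0.04193 × 2.11 × 828.3 = 73.28 mGal
Simple Bouguer anomaly = 43.26 − (73.28) = -30.02 mGal
Complete Bouguer anomaly = -30.02 + 4.52 = -25.50 mGal

-25.5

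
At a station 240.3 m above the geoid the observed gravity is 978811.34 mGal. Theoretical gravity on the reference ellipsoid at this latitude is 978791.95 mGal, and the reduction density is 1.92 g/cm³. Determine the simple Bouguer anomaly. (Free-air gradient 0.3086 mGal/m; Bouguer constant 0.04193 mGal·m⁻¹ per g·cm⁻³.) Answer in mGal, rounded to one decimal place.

74.2

Free-air correction = 0.3086 × 240.3 = 74.16 mGal
Free-air anomaly = 978811.34 − 978791.95 + (74.16) = 93.55 mGal
Bouguer slab correction = 0.04193 × 1.92 × 240.3 = 19.35 mGal
Simple Bouguer anomaly = 93.55 − (19.35) = 74.20 mGal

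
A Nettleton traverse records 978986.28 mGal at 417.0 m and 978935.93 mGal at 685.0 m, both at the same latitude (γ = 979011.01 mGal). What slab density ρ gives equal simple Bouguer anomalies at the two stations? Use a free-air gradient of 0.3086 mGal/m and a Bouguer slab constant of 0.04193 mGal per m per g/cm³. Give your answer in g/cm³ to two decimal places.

Δg_obs = 978935.93 − 978986.28 = -50.35 mGal over Δh = 685.0 − 417.0 = 268.0 m
Equal Bouguer anomalies ⇒ Δg_obs + (0.3086 − 0.04193ρ)·Δh = 0
0.3086 − 0.04193ρ = −Δg_obs/Δh = 0.18787
ρ = (0.3086 − 0.18787) / 0.04193 = 2.88 g/cm³

2.88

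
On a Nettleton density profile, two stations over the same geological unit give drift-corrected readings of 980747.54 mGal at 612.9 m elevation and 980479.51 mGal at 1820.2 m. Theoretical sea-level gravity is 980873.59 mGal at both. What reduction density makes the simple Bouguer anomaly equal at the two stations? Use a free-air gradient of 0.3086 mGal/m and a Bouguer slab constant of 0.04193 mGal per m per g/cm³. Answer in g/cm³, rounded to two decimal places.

Δg_obs = 980479.51 − 980747.54 = -268.03 mGal over Δh = 1820.2 − 612.9 = 1207.3 m
Equal Bouguer anomalies ⇒ Δg_obs + (0.3086 − 0.04193ρ)·Δh = 0
0.3086 − 0.04193ρ = −Δg_obs/Δh = 0.22201
ρ = (0.3086 − 0.22201) / 0.04193 = 2.07 g/cm³

2.07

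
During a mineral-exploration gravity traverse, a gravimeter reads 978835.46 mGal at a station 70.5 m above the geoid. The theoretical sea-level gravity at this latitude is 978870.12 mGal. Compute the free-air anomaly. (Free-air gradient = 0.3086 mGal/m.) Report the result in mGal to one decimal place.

-12.9

Free-air correction = 0.3086 × 70.5 = 21.76 mGal
Free-air anomaly = 978835.46 − 978870.12 + (21.76) = -12.90 mGal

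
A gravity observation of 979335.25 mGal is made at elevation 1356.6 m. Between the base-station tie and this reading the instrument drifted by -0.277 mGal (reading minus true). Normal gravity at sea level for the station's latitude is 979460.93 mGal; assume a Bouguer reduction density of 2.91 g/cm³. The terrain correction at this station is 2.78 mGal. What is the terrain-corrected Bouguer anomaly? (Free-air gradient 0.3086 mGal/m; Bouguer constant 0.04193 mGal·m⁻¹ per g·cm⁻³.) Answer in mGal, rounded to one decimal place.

130.5

Drift-corrected reading = 979335.25 − (-0.277) = 979335.527 mGal
Free-air correction = 0.3086 × 1356.6 = 418.65 mGal
Free-air anomaly = 979335.527 − 979460.93 + (418.65) = 293.247 mGal
Bouguer slab correction = 0.04193 × 2.91 × 1356.6 = 165.53 mGal
Simple Bouguer anomaly = 293.247 − (165.53) = 127.717 mGal
Complete Bouguer anomaly = 127.717 + 2.78 = 130.497 mGal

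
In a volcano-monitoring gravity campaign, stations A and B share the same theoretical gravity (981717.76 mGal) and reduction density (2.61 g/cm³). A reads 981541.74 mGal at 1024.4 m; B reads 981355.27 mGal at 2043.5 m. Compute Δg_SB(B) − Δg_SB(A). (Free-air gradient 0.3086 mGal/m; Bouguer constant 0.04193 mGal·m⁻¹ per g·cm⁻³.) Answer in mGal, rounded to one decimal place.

Δg_SB(A) = 981541.74 − 981717.76 + 0.3086×1024.4 − 0.04193×2.61×1024.4 = 28.00 mGal
Δg_SB(B) = 981355.27 − 981717.76 + 0.3086×2043.5 − 0.04193×2.61×2043.5 = 44.50 mGal
Difference = 44.50 − (28.00) = 16.50 mGal

16.5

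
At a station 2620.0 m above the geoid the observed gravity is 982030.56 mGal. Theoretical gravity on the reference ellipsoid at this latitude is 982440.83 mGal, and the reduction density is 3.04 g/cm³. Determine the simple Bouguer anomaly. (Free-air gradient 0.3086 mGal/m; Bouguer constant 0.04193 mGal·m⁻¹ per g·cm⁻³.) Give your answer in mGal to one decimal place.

64.3

Free-air correction = 0.3086 × 2620.0 = 808.53 mGal
Free-air anomaly = 982030.56 − 982440.83 + (808.53) = 398.26 mGal
Bouguer slab correction = 0.04193 × 3.04 × 2620.0 = 333.96 mGal
Simple Bouguer anomaly = 398.26 − (333.96) = 64.30 mGal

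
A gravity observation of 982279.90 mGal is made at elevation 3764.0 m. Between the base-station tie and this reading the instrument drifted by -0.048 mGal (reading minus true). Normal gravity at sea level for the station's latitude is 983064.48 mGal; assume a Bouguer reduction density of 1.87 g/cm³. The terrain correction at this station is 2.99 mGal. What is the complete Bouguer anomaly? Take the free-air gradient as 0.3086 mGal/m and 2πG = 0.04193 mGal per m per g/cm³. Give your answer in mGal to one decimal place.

Drift-corrected reading = 982279.90 − (-0.048) = 982279.948 mGal
Free-air correction = 0.3086 × 3764.0 = 1161.57 mGal
Free-air anomaly = 982279.948 − 983064.48 + (1161.57) = 377.038 mGal
Bouguer slab correction = 0.04193 × 1.87 × 3764.0 = 295.13 mGal
Simple Bouguer anomaly = 377.038 − (295.13) = 81.908 mGal
Complete Bouguer anomaly = 81.908 + 2.99 = 84.898 mGal

84.9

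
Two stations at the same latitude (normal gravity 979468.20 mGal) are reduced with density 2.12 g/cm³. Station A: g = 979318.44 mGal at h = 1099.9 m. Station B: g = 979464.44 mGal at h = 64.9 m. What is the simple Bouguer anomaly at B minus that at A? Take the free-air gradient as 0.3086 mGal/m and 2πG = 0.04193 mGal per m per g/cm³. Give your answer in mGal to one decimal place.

-81.4

Δg_SB(A) = 979318.44 − 979468.20 + 0.3086×1099.9 − 0.04193×2.12×1099.9 = 91.90 mGal
Δg_SB(B) = 979464.44 − 979468.20 + 0.3086×64.9 − 0.04193×2.12×64.9 = 10.50 mGal
Difference = 10.50 − (91.90) = -81.40 mGal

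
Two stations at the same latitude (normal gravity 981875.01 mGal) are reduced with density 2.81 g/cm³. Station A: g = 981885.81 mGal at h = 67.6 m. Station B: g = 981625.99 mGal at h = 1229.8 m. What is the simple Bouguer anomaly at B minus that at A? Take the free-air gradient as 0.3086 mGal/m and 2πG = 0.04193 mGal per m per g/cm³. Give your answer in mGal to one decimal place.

-38.1

Δg_SB(A) = 981885.81 − 981875.01 + 0.3086×67.6 − 0.04193×2.81×67.6 = 23.70 mGal
Δg_SB(B) = 981625.99 − 981875.01 + 0.3086×1229.8 − 0.04193×2.81×1229.8 = -14.40 mGal
Difference = -14.40 − (23.70) = -38.10 mGal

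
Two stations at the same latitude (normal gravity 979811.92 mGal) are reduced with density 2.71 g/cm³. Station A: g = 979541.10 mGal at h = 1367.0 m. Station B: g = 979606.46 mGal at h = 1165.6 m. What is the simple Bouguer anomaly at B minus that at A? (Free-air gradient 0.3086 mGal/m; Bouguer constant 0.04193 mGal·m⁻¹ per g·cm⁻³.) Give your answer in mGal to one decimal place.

26.1

Δg_SB(A) = 979541.10 − 979811.92 + 0.3086×1367.0 − 0.04193×2.71×1367.0 = -4.30 mGal
Δg_SB(B) = 979606.46 − 979811.92 + 0.3086×1165.6 − 0.04193×2.71×1165.6 = 21.80 mGal
Difference = 21.80 − (-4.30) = 26.10 mGal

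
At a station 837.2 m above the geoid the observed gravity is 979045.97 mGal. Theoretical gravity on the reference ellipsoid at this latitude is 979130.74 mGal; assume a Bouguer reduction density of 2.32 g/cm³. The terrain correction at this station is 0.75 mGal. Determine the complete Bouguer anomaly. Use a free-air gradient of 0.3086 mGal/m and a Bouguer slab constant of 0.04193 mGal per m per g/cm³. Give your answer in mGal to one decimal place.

92.9

Free-air correction = 0.3086 × 837.2 = 258.36 mGal
Free-air anomaly = 979045.97 − 979130.74 + (258.36) = 173.59 mGal
Bouguer slab correction = 0.04193 × 2.32 × 837.2 = 81.44 mGal
Simple Bouguer anomaly = 173.59 − (81.44) = 92.15 mGal
Complete Bouguer anomaly = 92.15 + 0.75 = 92.90 mGal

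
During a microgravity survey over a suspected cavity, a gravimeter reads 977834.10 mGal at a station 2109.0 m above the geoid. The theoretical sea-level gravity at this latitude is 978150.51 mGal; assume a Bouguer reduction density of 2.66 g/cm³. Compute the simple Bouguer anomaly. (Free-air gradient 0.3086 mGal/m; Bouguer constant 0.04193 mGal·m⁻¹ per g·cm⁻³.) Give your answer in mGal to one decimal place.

99.2

Free-air correction = 0.3086 × 2109.0 = 650.84 mGal
Free-air anomaly = 977834.10 − 978150.51 + (650.84) = 334.43 mGal
Bouguer slab correction = 0.04193 × 2.66 × 2109.0 = 235.22 mGal
Simple Bouguer anomaly = 334.43 − (235.22) = 99.21 mGal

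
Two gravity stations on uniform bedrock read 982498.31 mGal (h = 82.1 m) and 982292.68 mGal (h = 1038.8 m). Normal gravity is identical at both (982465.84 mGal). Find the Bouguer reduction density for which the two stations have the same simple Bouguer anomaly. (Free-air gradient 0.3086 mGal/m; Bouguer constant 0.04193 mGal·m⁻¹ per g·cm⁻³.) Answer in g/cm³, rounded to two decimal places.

2.23

Δg_obs = 982292.68 − 982498.31 = -205.63 mGal over Δh = 1038.8 − 82.1 = 956.7 m
Equal Bouguer anomalies ⇒ Δg_obs + (0.3086 − 0.04193ρ)·Δh = 0
0.3086 − 0.04193ρ = −Δg_obs/Δh = 0.21494
ρ = (0.3086 − 0.21494) / 0.04193 = 2.23 g/cm³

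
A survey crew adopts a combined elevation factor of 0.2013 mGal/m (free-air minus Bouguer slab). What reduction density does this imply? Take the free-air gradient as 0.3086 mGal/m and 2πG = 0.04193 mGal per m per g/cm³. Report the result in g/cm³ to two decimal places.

0.2013 = 0.3086 − 0.04193 × ρ
ρ = (0.3086 − 0.2013) / 0.04193 = 2.56 g/cm³

2.56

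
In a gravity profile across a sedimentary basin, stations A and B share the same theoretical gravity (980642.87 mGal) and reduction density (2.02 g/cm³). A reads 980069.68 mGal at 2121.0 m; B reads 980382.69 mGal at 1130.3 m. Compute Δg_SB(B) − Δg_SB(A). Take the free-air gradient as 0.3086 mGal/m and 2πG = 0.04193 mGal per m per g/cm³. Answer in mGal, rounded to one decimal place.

Δg_SB(A) = 980069.68 − 980642.87 + 0.3086×2121.0 − 0.04193×2.02×2121.0 = -98.30 mGal
Δg_SB(B) = 980382.69 − 980642.87 + 0.3086×1130.3 − 0.04193×2.02×1130.3 = -7.10 mGal
Difference = -7.10 − (-98.30) = 91.20 mGal

91.2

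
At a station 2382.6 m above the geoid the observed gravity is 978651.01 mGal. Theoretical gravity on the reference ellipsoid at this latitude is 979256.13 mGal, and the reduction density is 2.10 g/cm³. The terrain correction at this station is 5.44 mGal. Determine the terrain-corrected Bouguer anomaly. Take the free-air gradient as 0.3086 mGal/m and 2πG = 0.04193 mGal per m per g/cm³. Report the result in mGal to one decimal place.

Free-air correction = 0.3086 × 2382.6 = 735.27 mGal
Free-air anomaly = 978651.01 − 979256.13 + (735.27) = 130.15 mGal
Bouguer slab correction = 0.04193 × 2.10 × 2382.6 = 209.80 mGal
Simple Bouguer anomaly = 130.15 − (209.80) = -79.65 mGal
Complete Bouguer anomaly = -79.65 + 5.44 = -74.21 mGal

-74.2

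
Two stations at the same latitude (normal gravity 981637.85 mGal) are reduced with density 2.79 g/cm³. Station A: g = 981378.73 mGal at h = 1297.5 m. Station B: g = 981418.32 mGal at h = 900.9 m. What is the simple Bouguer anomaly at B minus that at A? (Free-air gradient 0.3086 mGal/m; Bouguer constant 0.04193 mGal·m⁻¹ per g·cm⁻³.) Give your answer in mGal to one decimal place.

Δg_SB(A) = 981378.73 − 981637.85 + 0.3086×1297.5 − 0.04193×2.79×1297.5 = -10.50 mGal
Δg_SB(B) = 981418.32 − 981637.85 + 0.3086×900.9 − 0.04193×2.79×900.9 = -46.90 mGal
Difference = -46.90 − (-10.50) = -36.40 mGal

-36.4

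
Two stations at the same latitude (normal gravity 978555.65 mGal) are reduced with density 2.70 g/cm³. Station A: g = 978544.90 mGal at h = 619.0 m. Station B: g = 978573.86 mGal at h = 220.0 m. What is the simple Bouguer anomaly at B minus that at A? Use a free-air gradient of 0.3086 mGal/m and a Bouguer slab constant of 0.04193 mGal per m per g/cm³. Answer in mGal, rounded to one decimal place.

Δg_SB(A) = 978544.90 − 978555.65 + 0.3086×619.0 − 0.04193×2.70×619.0 = 110.20 mGal
Δg_SB(B) = 978573.86 − 978555.65 + 0.3086×220.0 − 0.04193×2.70×220.0 = 61.20 mGal
Difference = 61.20 − (110.20) = -49.00 mGal

-49.0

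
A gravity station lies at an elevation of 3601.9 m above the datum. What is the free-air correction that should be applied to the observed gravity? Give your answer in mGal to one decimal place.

Free-air correction = 0.3086 × 3601.9 = 1111.5 mGal

1111.5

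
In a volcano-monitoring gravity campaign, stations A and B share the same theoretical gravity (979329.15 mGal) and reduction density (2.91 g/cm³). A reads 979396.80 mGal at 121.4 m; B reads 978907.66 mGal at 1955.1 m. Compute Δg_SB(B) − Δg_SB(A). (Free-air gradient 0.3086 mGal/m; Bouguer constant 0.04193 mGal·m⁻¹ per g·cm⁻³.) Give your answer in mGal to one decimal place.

-147.0

Δg_SB(A) = 979396.80 − 979329.15 + 0.3086×121.4 − 0.04193×2.91×121.4 = 90.30 mGal
Δg_SB(B) = 978907.66 − 979329.15 + 0.3086×1955.1 − 0.04193×2.91×1955.1 = -56.70 mGal
Difference = -56.70 − (90.30) = -147.00 mGal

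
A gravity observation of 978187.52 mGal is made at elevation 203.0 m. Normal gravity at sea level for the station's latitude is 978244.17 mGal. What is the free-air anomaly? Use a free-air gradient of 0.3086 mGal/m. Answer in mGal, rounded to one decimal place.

6.0

Free-air correction = 0.3086 × 203.0 = 62.65 mGal
Free-air anomaly = 978187.52 − 978244.17 + (62.65) = 6.00 mGal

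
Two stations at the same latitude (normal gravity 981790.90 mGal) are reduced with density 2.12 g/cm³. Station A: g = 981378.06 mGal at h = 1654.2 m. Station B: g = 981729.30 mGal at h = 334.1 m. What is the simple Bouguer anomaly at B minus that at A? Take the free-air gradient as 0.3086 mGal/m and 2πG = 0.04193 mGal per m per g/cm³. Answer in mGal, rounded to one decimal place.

61.2

Δg_SB(A) = 981378.06 − 981790.90 + 0.3086×1654.2 − 0.04193×2.12×1654.2 = -49.40 mGal
Δg_SB(B) = 981729.30 − 981790.90 + 0.3086×334.1 − 0.04193×2.12×334.1 = 11.80 mGal
Difference = 11.80 − (-49.40) = 61.20 mGal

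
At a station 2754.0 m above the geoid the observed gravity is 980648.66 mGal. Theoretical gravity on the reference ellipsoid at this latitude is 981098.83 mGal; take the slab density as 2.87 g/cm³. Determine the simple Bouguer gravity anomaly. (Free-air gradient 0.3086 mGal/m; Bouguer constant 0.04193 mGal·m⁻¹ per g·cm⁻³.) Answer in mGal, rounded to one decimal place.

Free-air correction = 0.3086 × 2754.0 = 849.88 mGal
Free-air anomaly = 980648.66 − 981098.83 + (849.88) = 399.71 mGal
Bouguer slab correction = 0.04193 × 2.87 × 2754.0 = 331.41 mGal
Simple Bouguer anomaly = 399.71 − (331.41) = 68.30 mGal

68.3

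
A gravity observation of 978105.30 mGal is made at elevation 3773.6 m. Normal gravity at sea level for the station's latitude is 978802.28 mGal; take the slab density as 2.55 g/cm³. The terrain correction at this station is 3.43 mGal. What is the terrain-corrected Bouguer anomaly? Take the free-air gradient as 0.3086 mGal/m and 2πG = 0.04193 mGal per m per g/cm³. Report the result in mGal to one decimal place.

Free-air correction = 0.3086 × 3773.6 = 1164.53 mGal
Free-air anomaly = 978105.30 − 978802.28 + (1164.53) = 467.55 mGal
Bouguer slab correction = 0.04193 × 2.55 × 3773.6 = 403.48 mGal
Simple Bouguer anomaly = 467.55 − (403.48) = 64.07 mGal
Complete Bouguer anomaly = 64.07 + 3.43 = 67.50 mGal

67.5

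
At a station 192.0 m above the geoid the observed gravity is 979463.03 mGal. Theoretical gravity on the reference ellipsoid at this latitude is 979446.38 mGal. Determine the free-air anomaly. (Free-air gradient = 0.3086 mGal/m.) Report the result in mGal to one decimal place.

75.9

Free-air correction = 0.3086 × 192.0 = 59.25 mGal
Free-air anomaly = 979463.03 − 979446.38 + (59.25) = 75.90 mGal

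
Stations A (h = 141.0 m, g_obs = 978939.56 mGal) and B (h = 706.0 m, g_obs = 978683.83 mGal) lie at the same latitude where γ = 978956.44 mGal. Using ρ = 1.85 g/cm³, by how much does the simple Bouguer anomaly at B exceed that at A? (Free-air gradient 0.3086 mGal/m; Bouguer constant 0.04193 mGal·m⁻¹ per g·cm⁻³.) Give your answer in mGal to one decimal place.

-125.2

Δg_SB(A) = 978939.56 − 978956.44 + 0.3086×141.0 − 0.04193×1.85×141.0 = 15.70 mGal
Δg_SB(B) = 978683.83 − 978956.44 + 0.3086×706.0 − 0.04193×1.85×706.0 = -109.50 mGal
Difference = -109.50 − (15.70) = -125.20 mGal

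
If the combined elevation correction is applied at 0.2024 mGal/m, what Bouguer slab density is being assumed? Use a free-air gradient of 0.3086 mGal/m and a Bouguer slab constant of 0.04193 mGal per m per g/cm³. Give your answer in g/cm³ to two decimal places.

2.53

0.2024 = 0.3086 − 0.04193 × ρ
ρ = (0.3086 − 0.2024) / 0.04193 = 2.53 g/cm³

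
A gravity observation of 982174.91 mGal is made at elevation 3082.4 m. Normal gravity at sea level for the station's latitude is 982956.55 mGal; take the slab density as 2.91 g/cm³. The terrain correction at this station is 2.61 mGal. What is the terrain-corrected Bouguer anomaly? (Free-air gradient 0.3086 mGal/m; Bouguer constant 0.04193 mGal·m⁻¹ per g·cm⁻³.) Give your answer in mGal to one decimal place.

Free-air correction = 0.3086 × 3082.4 = 951.23 mGal
Free-air anomaly = 982174.91 − 982956.55 + (951.23) = 169.59 mGal
Bouguer slab correction = 0.04193 × 2.91 × 3082.4 = 376.10 mGal
Simple Bouguer anomaly = 169.59 − (376.10) = -206.51 mGal
Complete Bouguer anomaly = -206.51 + 2.61 = -203.90 mGal

-203.9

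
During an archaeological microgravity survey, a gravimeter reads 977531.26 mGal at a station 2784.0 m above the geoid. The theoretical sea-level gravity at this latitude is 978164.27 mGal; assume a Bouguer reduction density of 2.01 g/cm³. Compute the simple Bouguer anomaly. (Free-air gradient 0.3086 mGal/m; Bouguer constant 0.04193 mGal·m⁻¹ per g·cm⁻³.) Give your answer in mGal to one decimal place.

-8.5

Free-air correction = 0.3086 × 2784.0 = 859.14 mGal
Free-air anomaly = 977531.26 − 978164.27 + (859.14) = 226.13 mGal
Bouguer slab correction = 0.04193 × 2.01 × 2784.0 = 234.63 mGal
Simple Bouguer anomaly = 226.13 − (234.63) = -8.50 mGal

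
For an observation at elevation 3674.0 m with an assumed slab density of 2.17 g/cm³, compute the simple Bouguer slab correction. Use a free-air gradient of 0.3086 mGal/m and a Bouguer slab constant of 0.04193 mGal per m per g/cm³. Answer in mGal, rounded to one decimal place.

Bouguer slab correction = 0.04193 × 2.17 × 3674.0 = 334.3 mGal

334.3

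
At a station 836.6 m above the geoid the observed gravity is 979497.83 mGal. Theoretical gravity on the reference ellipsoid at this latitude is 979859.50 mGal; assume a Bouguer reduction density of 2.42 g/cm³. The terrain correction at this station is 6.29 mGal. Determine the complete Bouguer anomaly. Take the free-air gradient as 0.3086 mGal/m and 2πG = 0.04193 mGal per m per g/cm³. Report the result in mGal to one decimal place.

-182.1

Free-air correction = 0.3086 × 836.6 = 258.17 mGal
Free-air anomaly = 979497.83 − 979859.50 + (258.17) = -103.50 mGal
Bouguer slab correction = 0.04193 × 2.42 × 836.6 = 84.89 mGal
Simple Bouguer anomaly = -103.50 − (84.89) = -188.39 mGal
Complete Bouguer anomaly = -188.39 + 6.29 = -182.10 mGal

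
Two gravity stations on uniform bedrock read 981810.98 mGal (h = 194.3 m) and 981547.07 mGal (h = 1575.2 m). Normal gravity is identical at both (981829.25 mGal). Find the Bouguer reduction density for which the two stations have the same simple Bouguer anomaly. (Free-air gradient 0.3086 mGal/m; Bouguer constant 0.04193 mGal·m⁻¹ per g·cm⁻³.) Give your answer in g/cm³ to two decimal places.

Δg_obs = 981547.07 − 981810.98 = -263.91 mGal over Δh = 1575.2 − 194.3 = 1380.9 m
Equal Bouguer anomalies ⇒ Δg_obs + (0.3086 − 0.04193ρ)·Δh = 0
0.3086 − 0.04193ρ = −Δg_obs/Δh = 0.19111
ρ = (0.3086 − 0.19111) / 0.04193 = 2.80 g/cm³

2.80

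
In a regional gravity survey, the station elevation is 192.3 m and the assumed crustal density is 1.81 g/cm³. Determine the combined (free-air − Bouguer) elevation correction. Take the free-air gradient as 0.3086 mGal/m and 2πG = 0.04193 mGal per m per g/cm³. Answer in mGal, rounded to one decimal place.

Combined gradient = 0.3086 − 0.04193 × 1.81 = 0.2327067 mGal/m
Combined elevation correction = 0.2327067 × 192.3 = 44.7 mGal

44.7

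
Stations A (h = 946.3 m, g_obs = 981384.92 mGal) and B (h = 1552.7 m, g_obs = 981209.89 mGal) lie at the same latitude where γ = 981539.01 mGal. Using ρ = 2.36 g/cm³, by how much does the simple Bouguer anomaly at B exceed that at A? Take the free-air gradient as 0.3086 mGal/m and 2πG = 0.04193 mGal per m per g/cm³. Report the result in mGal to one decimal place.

Δg_SB(A) = 981384.92 − 981539.01 + 0.3086×946.3 − 0.04193×2.36×946.3 = 44.30 mGal
Δg_SB(B) = 981209.89 − 981539.01 + 0.3086×1552.7 − 0.04193×2.36×1552.7 = -3.60 mGal
Difference = -3.60 − (44.30) = -47.90 mGal

-47.9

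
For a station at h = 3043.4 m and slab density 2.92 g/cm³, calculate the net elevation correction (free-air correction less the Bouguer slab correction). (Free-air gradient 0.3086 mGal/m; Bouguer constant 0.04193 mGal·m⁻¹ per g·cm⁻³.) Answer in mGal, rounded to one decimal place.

566.6

Combined gradient = 0.3086 − 0.04193 × 2.92 = 0.1861644 mGal/m
Combined elevation correction = 0.1861644 × 3043.4 = 566.6 mGal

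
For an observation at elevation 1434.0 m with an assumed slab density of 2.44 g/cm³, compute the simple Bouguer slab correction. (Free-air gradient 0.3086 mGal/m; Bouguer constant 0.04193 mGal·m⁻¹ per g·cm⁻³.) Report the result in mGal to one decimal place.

146.7

Bouguer slab correction = 0.04193 × 2.44 × 1434.0 = 146.7 mGal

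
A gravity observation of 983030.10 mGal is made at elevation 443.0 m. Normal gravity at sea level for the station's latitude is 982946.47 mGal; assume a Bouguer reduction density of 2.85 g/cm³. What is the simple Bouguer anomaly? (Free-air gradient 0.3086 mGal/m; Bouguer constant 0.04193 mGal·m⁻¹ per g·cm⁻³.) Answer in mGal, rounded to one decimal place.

167.4

Free-air correction = 0.3086 × 443.0 = 136.71 mGal
Free-air anomaly = 983030.10 − 982946.47 + (136.71) = 220.34 mGal
Bouguer slab correction = 0.04193 × 2.85 × 443.0 = 52.94 mGal
Simple Bouguer anomaly = 220.34 − (52.94) = 167.40 mGal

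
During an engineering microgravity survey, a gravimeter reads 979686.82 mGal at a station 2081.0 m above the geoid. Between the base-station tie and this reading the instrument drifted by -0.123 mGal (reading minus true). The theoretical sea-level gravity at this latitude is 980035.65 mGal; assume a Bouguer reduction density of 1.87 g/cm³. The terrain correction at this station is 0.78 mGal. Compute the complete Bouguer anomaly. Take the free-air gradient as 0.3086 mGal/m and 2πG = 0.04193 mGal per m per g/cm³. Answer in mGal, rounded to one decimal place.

131.1

Drift-corrected reading = 979686.82 − (-0.123) = 979686.943 mGal
Free-air correction = 0.3086 × 2081.0 = 642.20 mGal
Free-air anomaly = 979686.943 − 980035.65 + (642.20) = 293.493 mGal
Bouguer slab correction = 0.04193 × 1.87 × 2081.0 = 163.17 mGal
Simple Bouguer anomaly = 293.493 − (163.17) = 130.323 mGal
Complete Bouguer anomaly = 130.323 + 0.78 = 131.103 mGal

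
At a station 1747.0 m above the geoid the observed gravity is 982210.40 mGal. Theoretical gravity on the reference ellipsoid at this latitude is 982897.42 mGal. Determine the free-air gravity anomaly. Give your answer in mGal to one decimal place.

Free-air correction = 0.3086 × 1747.0 = 539.12 mGal
Free-air anomaly = 982210.40 − 982897.42 + (539.12) = -147.90 mGal

-147.9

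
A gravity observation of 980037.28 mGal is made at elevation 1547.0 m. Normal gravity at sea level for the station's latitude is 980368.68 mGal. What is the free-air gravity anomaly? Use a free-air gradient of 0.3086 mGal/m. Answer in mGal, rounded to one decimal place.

Free-air correction = 0.3086 × 1547.0 = 477.40 mGal
Free-air anomaly = 980037.28 − 980368.68 + (477.40) = 146.00 mGal

146.0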